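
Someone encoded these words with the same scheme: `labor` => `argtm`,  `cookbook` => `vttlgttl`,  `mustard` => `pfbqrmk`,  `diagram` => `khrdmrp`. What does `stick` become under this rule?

bqhvl

l(11)→a(0) and a(0)→r(17) fit y≡15x+17 (mod 26); the inverse of 15 mod 26 is 7. This is an affine cipher: with a=0,…,z=25, each position x becomes (15x+17) mod 26.
For stick: s(18)→15·18+17≡1=b; t(19)→15·19+17≡16=q; i(8)→15·8+17≡7=h; c(2)→15·2+17≡21=v; k(10)→15·10+17≡11=l (all mod 26).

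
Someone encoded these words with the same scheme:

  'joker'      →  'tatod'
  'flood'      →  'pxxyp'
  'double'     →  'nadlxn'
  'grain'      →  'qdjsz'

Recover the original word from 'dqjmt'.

Shifts by position in joker: pos 0: j→t (+10), pos 1: o→a (+12), pos 2: k→t (+9), pos 3: e→o (+10), pos 4: r→d (+12) — repeating every 3. The shifts repeat in a cycle of length 3: positions 0,1,… shift by +10, +12, +9, then the pattern repeats.
Undoing it on dqjmt: d−10=t, q−12=e, j−9=a, m−10=c, t−12=h.

teach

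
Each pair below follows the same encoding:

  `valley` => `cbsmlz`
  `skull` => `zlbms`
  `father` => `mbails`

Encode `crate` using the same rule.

Shifts by position in valley: pos 0: v→c (+7), pos 1: a→b (+1), pos 2: l→s (+7), pos 3: l→m (+1) — repeating every 2. The shifts repeat in a cycle of length 2: positions 0,1,… shift by +7, +1, then the pattern repeats.
Applying it to crate: c+7=j, r+1=s, a+7=h, t+1=u, e+7=l.

jshul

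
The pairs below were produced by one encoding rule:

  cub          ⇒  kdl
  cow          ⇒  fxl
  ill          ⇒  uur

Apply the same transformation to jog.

The output letters match the input read backwards, each shifted +9: cub reversed is buc. Two steps: reverse the string, then apply a Caesar shift of +9.
Applying it to jog: reverse → goj; then shift: g+9=p, o+9=x, j+9=s.

pxs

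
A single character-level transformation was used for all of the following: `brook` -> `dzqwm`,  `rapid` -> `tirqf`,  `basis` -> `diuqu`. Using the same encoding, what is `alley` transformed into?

ctnma

Shifts by position in brook: pos 0: b→d (+2), pos 1: r→z (+8), pos 2: o→q (+2), pos 3: o→w (+8) — repeating every 2. The shifts repeat in a cycle of length 2: positions 0,1,… shift by +2, +8, then the pattern repeats.
Applying it to alley: a+2=c, l+8=t, l+2=n, e+8=m, y+2=a.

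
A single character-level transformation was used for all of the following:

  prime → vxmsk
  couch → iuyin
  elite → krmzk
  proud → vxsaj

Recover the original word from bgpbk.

valve

Shifts by position in prime: pos 0: p→v (+6), pos 1: r→x (+6), pos 2: i→m (+4), pos 3: m→s (+6), pos 4: e→k (+6) — repeating every 3. The shifts repeat in a cycle of length 3: positions 0,1,… shift by +6, +6, +4, then the pattern repeats.
Reversing it on bgpbk: b−6=v, g−6=a, p−4=l, b−6=v, k−6=e.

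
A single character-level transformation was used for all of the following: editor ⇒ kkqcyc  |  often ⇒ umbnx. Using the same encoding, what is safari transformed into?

yhnjbt

The shift increases by 1 at each position, starting from +6: 6, 7, 8, ….
For safari: s+6=y, a+7=h, f+8=n, a+9=j, r+10=b, i+11=t.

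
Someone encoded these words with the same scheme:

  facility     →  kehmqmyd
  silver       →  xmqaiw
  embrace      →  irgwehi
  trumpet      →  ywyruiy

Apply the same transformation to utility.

Two shifts are in play — +4 for a/e/i/o/u, +5 for every other letter.
On utility: u(vowel)+4=y, t(cons)+5=y, i(vowel)+4=m, l(cons)+5=q, i(vowel)+4=m, t(cons)+5=y, y(cons)+5=d.

yymqmyd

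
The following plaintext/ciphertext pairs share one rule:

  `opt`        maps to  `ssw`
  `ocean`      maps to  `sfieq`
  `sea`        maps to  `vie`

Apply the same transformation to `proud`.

susyg

Vowels shift forward by 4 and consonants shift forward by 3.
Applying it to proud: p(cons)+3=s, r(cons)+3=u, o(vowel)+4=s, u(vowel)+4=y, d(cons)+3=g.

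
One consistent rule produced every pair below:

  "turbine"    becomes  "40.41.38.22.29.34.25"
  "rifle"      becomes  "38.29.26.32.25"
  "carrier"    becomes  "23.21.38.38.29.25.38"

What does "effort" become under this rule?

Letters become their 1-based position plus 20 (so a→21, b→22, …).
For effort: e=5→25, f=6→26, f=6→26, o=15→35, r=18→38, t=20→40.

25.26.26.35.38.40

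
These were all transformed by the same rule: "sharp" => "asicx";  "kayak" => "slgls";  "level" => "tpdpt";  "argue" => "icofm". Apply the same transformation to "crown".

kcwhv

A repeating key of period 2 is used — shifts +8, +11 over and over.
Applying it to crown: c+8=k, r+11=c, o+8=w, w+11=h, n+8=v.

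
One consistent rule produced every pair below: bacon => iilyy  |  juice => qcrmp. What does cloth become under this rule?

Each letter shifts forward by (position + 7), i.e. 7, 8, 9, … — the shift grows by one for each successive letter.
On cloth: c+7=j, l+8=t, o+9=x, t+10=d, h+11=s.

jtxds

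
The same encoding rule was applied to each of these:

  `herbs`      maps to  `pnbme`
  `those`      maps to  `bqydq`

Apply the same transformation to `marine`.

ujbtzr

In herbs: h→p is +8, e→n is +9, r→b is +10, b→m is +11 — the shift increases by 1 each position. Letter i (0-indexed) is shifted by i+8, so successive shifts are 8, 9, 10, ….
Applying it to marine: m+8=u, a+9=j, r+10=b, i+11=t, n+12=z, e+13=r.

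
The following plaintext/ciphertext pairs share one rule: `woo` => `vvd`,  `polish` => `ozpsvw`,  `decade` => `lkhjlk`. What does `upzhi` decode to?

basin

The output letters match the input read backwards, each shifted +7: woo reversed is oow. Two steps: reverse the string, then apply a Caesar shift of +7.
Decoding upzhi: shift back: u−7=n, p−7=i, z−7=s, h−7=a, i−7=b → nisab; then reverse → basin.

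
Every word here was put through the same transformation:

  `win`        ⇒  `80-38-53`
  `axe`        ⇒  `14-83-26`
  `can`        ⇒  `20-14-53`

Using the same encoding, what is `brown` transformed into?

w(#23)→80 and i(#9)→38: differences scale by 3, so n = 3·pos + 11. Each letter becomes 3×(its alphabet position, a=1..z=26) + 11.
For brown: b=2→17, r=18→65, o=15→56, w=23→80, n=14→53.

17-65-56-80-53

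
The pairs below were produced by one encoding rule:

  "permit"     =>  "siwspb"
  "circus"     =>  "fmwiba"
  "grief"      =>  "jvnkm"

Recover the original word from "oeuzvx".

laptop

In permit: p→s is +3, e→i is +4, r→w is +5, m→s is +6 — the shift increases by 1 each position. Each letter shifts forward by (position + 3), i.e. 3, 4, 5, … — the shift grows by one for each successive letter.
Reversing it on oeuzvx: o−3=l, e−4=a, u−5=p, z−6=t, v−7=o, x−8=p.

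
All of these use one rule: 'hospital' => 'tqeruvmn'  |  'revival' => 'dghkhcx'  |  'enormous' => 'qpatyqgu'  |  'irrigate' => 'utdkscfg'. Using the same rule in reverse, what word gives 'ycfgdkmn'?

Shifts by position in hospital: pos 0: h→t (+12), pos 1: o→q (+2), pos 2: s→e (+12), pos 3: p→r (+2) — repeating every 2. It's a Vigenère-style cipher with numeric key [12,2]: position i shifts by key[i mod 2].
Decoding ycfgdkmn: y−12=m, c−2=a, f−12=t, g−2=e, d−12=r, k−2=i, m−12=a, n−2=l.

material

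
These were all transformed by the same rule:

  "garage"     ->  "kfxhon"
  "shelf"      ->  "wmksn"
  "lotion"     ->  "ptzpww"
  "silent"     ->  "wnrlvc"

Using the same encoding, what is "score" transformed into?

Each letter shifts forward by (position + 4), i.e. 4, 5, 6, … — the shift grows by one for each successive letter.
On score: s+4=w, c+5=h, o+6=u, r+7=y, e+8=m.

whuym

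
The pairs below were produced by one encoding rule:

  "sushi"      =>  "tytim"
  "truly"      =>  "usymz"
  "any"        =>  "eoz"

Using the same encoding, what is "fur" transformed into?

gys

The shift depends on letter class: consonant s→t is +1, but vowel u→y is +4. Two shifts are in play — +4 for a/e/i/o/u, +1 for every other letter.
For fur: f(cons)+1=g, u(vowel)+4=y, r(cons)+1=s.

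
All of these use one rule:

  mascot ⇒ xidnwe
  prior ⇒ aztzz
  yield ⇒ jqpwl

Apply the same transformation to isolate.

tazwiep

Shifts by position in mascot: pos 0: m→x (+11), pos 1: a→i (+8), pos 2: s→d (+11), pos 3: c→n (+11), pos 4: o→w (+8), pos 5: t→e (+11) — repeating every 3. It's a Vigenère-style cipher with numeric key [11,8,11]: position i shifts by key[i mod 3].
On isolate: i+11=t, s+8=a, o+11=z, l+11=w, a+8=i, t+11=e, e+11=p.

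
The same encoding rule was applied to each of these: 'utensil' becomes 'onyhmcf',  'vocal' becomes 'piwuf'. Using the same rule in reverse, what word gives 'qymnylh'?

Compare letters: u→o is +20, t→n is +20, e→y is +20 — a constant shift. This is a Caesar cipher with shift 20.
Decoding qymnylh: q−20=w, y−20=e, m−20=s, n−20=t, y−20=e, l−20=r, h−20=n.

western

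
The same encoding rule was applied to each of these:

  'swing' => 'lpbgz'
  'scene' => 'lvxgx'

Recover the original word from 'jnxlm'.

Every letter moves 19 places later in the alphabet, wrapping around z→a.
Undoing it on jnxlm: j−19=q, n−19=u, x−19=e, l−19=s, m−19=t.

quest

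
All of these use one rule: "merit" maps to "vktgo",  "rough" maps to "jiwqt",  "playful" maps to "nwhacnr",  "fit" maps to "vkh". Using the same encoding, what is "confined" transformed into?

Two steps: reverse the string, then apply a Caesar shift of +2.
On confined: reverse → denifnoc; then shift: d+2=f, e+2=g, n+2=p, i+2=k, f+2=h, n+2=p, o+2=q, c+2=e.

fgpkhpqe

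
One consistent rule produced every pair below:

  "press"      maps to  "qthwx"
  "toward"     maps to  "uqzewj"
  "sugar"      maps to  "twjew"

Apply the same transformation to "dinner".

ekqrjx

In press: p→q is +1, r→t is +2, e→h is +3, s→w is +4 — the shift increases by 1 each position. The shift increases by 1 at each position, starting from +1: 1, 2, 3, ….
On dinner: d+1=e, i+2=k, n+3=q, n+4=r, e+5=j, r+6=x.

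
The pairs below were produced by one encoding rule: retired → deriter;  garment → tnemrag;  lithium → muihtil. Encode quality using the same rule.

ytilauq

It's just the letters in reverse order.
On quality: reverse → ytilauq.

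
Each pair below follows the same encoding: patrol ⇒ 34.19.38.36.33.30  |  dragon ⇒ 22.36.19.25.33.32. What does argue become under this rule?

Letters become their 1-based position plus 18 (so a→19, b→20, …).
Applying it to argue: a=1→19, r=18→36, g=7→25, u=21→39, e=5→23.

19.36.25.39.23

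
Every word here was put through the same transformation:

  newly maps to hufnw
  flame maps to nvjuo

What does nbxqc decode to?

The output letters match the input read backwards, each shifted +9: newly reversed is ylwen. Read the word backwards and shift each letter +9.
Reversing it on nbxqc: shift back: n−9=e, b−9=s, x−9=o, q−9=h, c−9=t → esoht; then reverse → those.

those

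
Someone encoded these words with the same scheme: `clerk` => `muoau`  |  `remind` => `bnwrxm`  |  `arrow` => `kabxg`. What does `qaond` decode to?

Shifts by position in clerk: pos 0: c→m (+10), pos 1: l→u (+9), pos 2: e→o (+10), pos 3: r→a (+9) — repeating every 2. It's a Vigenère-style cipher with numeric key [10,9]: position i shifts by key[i mod 2].
Reversing it on qaond: q−10=g, a−9=r, o−10=e, n−9=e, d−10=t.

greet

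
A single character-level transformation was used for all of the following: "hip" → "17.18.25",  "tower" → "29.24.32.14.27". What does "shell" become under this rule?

The number is (letter's place in the alphabet, a=1) + 9.
On shell: s=19→28, h=8→17, e=5→14, l=12→21, l=12→21.

28.17.14.21.21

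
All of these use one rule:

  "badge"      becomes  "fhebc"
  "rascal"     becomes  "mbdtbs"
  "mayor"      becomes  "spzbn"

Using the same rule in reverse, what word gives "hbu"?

The output letters match the input read backwards, each shifted +1: badge reversed is egdab. Two steps: reverse the string, then apply a Caesar shift of +1.
Decoding hbu: shift back: h−1=g, b−1=a, u−1=t → gat; then reverse → tag.

tag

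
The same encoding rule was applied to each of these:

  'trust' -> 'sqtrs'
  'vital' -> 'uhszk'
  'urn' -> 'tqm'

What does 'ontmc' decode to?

Compare letters: t→s is +25, r→q is +25, u→t is +25 — a constant shift. Every letter moves 25 places later in the alphabet, wrapping around z→a.
Reversing it on ontmc: o−25=p, n−25=o, t−25=u, m−25=n, c−25=d.

pound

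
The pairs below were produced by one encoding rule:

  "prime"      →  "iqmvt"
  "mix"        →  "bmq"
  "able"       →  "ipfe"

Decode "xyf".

but

The output letters match the input read backwards, each shifted +4: prime reversed is emirp. The word is reversed, then every letter is shifted forward by 4.
Undoing it on xyf: shift back: x−4=t, y−4=u, f−4=b → tub; then reverse → but.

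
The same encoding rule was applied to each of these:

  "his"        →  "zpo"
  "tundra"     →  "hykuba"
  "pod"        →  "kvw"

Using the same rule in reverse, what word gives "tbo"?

The output letters match the input read backwards, each shifted +7: his reversed is sih. Read the word backwards and shift each letter +7.
Decoding tbo: shift back: t−7=m, b−7=u, o−7=h → muh; then reverse → hum.

hum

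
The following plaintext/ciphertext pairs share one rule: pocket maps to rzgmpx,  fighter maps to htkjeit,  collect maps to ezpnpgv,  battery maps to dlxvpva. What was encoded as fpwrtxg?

despite

Shifts by position in pocket: pos 0: p→r (+2), pos 1: o→z (+11), pos 2: c→g (+4), pos 3: k→m (+2), pos 4: e→p (+11), pos 5: t→x (+4) — repeating every 3. A repeating key of period 3 is used — shifts +2, +11, +4 over and over.
Reversing it on fpwrtxg: f−2=d, p−11=e, w−4=s, r−2=p, t−11=i, x−4=t, g−2=e.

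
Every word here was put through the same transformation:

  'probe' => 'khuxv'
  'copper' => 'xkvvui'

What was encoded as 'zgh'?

bat

The output letters match the input read backwards, each shifted +6: probe reversed is eborp. Two steps: reverse the string, then apply a Caesar shift of +6.
Reversing it on zgh: shift back: z−6=t, g−6=a, h−6=b → tab; then reverse → bat.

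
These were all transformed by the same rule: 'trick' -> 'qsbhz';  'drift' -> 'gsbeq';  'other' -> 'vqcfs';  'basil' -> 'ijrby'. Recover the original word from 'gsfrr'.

t(19)→q(16) and r(17)→s(18) fit y≡25x+9 (mod 26); the inverse of 25 mod 26 is 25. This is an affine cipher: with a=0,…,z=25, each position x becomes (25x+9) mod 26.
Reversing it on gsfrr: g(6)→25·(6−9)≡3=d; s(18)→25·(18−9)≡17=r; f(5)→25·(5−9)≡4=e; r(17)→25·(17−9)≡18=s; r(17)→25·(17−9)≡18=s (all mod 26).

dress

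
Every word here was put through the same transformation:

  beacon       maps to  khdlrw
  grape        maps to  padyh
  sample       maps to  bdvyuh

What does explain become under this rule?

hgyudlw

The shift depends on letter class: consonant b→k is +9, but vowel e→h is +3. Vowels shift forward by 3 and consonants shift forward by 9.
On explain: e(vowel)+3=h, x(cons)+9=g, p(cons)+9=y, l(cons)+9=u, a(vowel)+3=d, i(vowel)+3=l, n(cons)+9=w.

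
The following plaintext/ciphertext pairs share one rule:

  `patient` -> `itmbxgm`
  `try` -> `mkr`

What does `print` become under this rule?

Compare letters: p→i is +19, a→t is +19, t→m is +19 — a constant shift. Every letter moves 19 places later in the alphabet, wrapping around z→a.
Applying it to print: p+19=i, r+19=k, i+19=b, n+19=g, t+19=m.

ikbgm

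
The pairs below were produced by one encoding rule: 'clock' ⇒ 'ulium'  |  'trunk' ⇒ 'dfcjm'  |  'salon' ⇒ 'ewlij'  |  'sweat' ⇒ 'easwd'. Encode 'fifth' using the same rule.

rordp

c(2)→u(20) and l(11)→l(11) fit y≡25x+22 (mod 26); the inverse of 25 mod 26 is 25. Each letter's alphabet position (a=0..z=25) is mapped through 25·x+22 mod 26 — an affine cipher.
For fifth: f(5)→25·5+22≡17=r; i(8)→25·8+22≡14=o; f(5)→25·5+22≡17=r; t(19)→25·19+22≡3=d; h(7)→25·7+22≡15=p (all mod 26).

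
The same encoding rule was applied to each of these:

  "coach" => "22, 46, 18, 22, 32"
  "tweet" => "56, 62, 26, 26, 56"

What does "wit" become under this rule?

With a=1..z=26, the number is 2·pos + 16.
For wit: w=23→62, i=9→34, t=20→56.

62, 34, 56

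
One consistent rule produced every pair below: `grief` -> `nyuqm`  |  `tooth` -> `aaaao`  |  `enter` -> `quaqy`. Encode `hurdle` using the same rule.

The shift depends on letter class: consonant g→n is +7, but vowel i→u is +12. Vowels shift forward by 12 and consonants shift forward by 7.
Applying it to hurdle: h(cons)+7=o, u(vowel)+12=g, r(cons)+7=y, d(cons)+7=k, l(cons)+7=s, e(vowel)+12=q.

ogyksq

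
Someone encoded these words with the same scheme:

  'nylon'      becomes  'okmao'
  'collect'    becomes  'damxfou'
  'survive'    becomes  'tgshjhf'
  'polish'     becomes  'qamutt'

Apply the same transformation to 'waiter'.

Shifts by position in nylon: pos 0: n→o (+1), pos 1: y→k (+12), pos 2: l→m (+1), pos 3: o→a (+12) — repeating every 2. It's a Vigenère-style cipher with numeric key [1,12]: position i shifts by key[i mod 2].
On waiter: w+1=x, a+12=m, i+1=j, t+12=f, e+1=f, r+12=d.

xmjffd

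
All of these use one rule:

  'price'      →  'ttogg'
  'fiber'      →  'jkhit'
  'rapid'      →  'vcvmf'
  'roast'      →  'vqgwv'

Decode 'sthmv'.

orbit

Shifts by position in price: pos 0: p→t (+4), pos 1: r→t (+2), pos 2: i→o (+6), pos 3: c→g (+4), pos 4: e→g (+2) — repeating every 3. A repeating key of period 3 is used — shifts +4, +2, +6 over and over.
Decoding sthmv: s−4=o, t−2=r, h−6=b, m−4=i, v−2=t.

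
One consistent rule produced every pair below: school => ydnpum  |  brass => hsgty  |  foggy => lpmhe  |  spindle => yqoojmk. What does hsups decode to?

Shifts by position in school: pos 0: s→y (+6), pos 1: c→d (+1), pos 2: h→n (+6), pos 3: o→p (+1) — repeating every 2. The shifts repeat in a cycle of length 2: positions 0,1,… shift by +6, +1, then the pattern repeats.
Undoing it on hsups: h−6=b, s−1=r, u−6=o, p−1=o, s−6=m.

broom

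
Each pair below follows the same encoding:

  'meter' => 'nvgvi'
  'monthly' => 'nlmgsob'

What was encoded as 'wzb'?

day

Each letter is replaced by its mirror in the alphabet: a↔z, b↔y, c↔x, and so on (the Atbash cipher).
Decoding wzb: w↔d, z↔a, b↔y.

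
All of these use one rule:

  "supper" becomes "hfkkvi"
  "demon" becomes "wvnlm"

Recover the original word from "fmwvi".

under

Each pair mirrors across the alphabet (s↔h, u↔f, p↔k): positions sum to 25. Letters are reflected about the middle of the alphabet (position → 25−position): Atbash.
Decoding fmwvi: f↔u, m↔n, w↔d, v↔e, i↔r.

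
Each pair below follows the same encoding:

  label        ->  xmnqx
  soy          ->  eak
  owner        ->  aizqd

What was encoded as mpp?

Compare letters: l→x is +12, a→m is +12, b→n is +12 — a constant shift. Every letter moves 12 places later in the alphabet, wrapping around z→a.
Reversing it on mpp: m−12=a, p−12=d, p−12=d.

add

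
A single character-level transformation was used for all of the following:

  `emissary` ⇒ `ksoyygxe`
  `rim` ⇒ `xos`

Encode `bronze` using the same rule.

hxutfk

Compare letters: e→k is +6, m→s is +6, i→o is +6 — a constant shift. Every letter moves 6 places later in the alphabet, wrapping around z→a.
On bronze: b+6=h, r+6=x, o+6=u, n+6=t, z+6=f, e+6=k.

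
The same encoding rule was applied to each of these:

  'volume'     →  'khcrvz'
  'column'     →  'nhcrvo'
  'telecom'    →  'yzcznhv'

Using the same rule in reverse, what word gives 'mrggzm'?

v(21)→k(10) and o(14)→h(7) fit y≡19x+1 (mod 26); the inverse of 19 mod 26 is 11. This is an affine cipher: with a=0,…,z=25, each position x becomes (19x+1) mod 26.
Undoing it on mrggzm: m(12)→11·(12−1)≡17=r; r(17)→11·(17−1)≡20=u; g(6)→11·(6−1)≡3=d; g(6)→11·(6−1)≡3=d; z(25)→11·(25−1)≡4=e; m(12)→11·(12−1)≡17=r (all mod 26).

rudder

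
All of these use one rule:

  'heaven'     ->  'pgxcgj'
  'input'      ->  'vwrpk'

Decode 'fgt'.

The output letters match the input read backwards, each shifted +2: heaven reversed is nevaeh. The word is reversed, then every letter is shifted forward by 2.
Decoding fgt: shift back: f−2=d, g−2=e, t−2=r → der; then reverse → red.

red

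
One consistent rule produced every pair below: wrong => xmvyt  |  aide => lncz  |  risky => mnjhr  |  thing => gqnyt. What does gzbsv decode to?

tempo

Treating letters as 0–25, the rule is x ↦ 23x + 11 (mod 26).
Undoing it on gzbsv: g(6)→17·(6−11)≡19=t; z(25)→17·(25−11)≡4=e; b(1)→17·(1−11)≡12=m; s(18)→17·(18−11)≡15=p; v(21)→17·(21−11)≡14=o (all mod 26).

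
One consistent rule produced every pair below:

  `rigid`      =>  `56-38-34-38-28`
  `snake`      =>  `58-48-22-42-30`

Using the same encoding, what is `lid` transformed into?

r(#18)→56 and i(#9)→38: differences scale by 2, so n = 2·pos + 20. The formula is n = 2×(alphabet index, a=1) + 20.
Applying it to lid: l=12→44, i=9→38, d=4→28.

44-38-28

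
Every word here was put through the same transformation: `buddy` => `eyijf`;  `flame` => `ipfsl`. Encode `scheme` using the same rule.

In buddy: b→e is +3, u→y is +4, d→i is +5, d→j is +6 — the shift increases by 1 each position. Letter i (0-indexed) is shifted by i+3, so successive shifts are 3, 4, 5, ….
For scheme: s+3=v, c+4=g, h+5=m, e+6=k, m+7=t, e+8=m.

vgmktm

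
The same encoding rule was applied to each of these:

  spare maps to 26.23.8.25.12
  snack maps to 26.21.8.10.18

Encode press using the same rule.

23.25.12.26.26

s is letter #19 and maps to 26: an offset of 7. The number is (letter's place in the alphabet, a=1) + 7.
On press: p=16→23, r=18→25, e=5→12, s=19→26, s=19→26.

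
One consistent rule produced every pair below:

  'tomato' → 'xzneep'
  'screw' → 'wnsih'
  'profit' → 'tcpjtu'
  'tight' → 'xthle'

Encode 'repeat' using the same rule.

vpqilu

The shifts repeat in a cycle of length 3: positions 0,1,… shift by +4, +11, +1, then the pattern repeats.
Applying it to repeat: r+4=v, e+11=p, p+1=q, e+4=i, a+11=l, t+1=u.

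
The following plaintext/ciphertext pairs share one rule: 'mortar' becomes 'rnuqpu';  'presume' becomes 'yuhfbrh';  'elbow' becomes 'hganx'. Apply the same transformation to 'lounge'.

m(12)→r(17) and o(14)→n(13) fit y≡11x+15 (mod 26); the inverse of 11 mod 26 is 19. Treating letters as 0–25, the rule is x ↦ 11x + 15 (mod 26).
Applying it to lounge: l(11)→11·11+15≡6=g; o(14)→11·14+15≡13=n; u(20)→11·20+15≡1=b; n(13)→11·13+15≡2=c; g(6)→11·6+15≡3=d; e(4)→11·4+15≡7=h (all mod 26).

gnbcdh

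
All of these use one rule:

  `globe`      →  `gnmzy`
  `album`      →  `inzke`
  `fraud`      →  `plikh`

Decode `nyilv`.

g(6)→g(6) and l(11)→n(13) fit y≡17x+8 (mod 26); the inverse of 17 mod 26 is 23. This is an affine cipher: with a=0,…,z=25, each position x becomes (17x+8) mod 26.
Reversing it on nyilv: n(13)→23·(13−8)≡11=l; y(24)→23·(24−8)≡4=e; i(8)→23·(8−8)≡0=a; l(11)→23·(11−8)≡17=r; v(21)→23·(21−8)≡13=n (all mod 26).

learn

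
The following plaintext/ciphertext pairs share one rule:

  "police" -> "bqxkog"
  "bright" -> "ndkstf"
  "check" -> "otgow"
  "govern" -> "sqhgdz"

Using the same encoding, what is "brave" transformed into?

The shift depends on letter class: consonant p→b is +12, but vowel o→q is +2. Two shifts are in play — +2 for a/e/i/o/u, +12 for every other letter.
For brave: b(cons)+12=n, r(cons)+12=d, a(vowel)+2=c, v(cons)+12=h, e(vowel)+2=g.

ndchg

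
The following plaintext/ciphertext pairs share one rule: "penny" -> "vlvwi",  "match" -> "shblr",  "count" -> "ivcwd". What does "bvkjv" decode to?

In penny: p→v is +6, e→l is +7, n→v is +8, n→w is +9 — the shift increases by 1 each position. Letter i (0-indexed) is shifted by i+6, so successive shifts are 6, 7, 8, ….
Decoding bvkjv: b−6=v, v−7=o, k−8=c, j−9=a, v−10=l.

vocal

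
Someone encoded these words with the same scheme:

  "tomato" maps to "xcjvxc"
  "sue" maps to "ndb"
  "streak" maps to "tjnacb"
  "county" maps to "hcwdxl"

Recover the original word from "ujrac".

The output letters match the input read backwards, each shifted +9: tomato reversed is otamot. The word is reversed, then every letter is shifted forward by 9.
Decoding ujrac: shift back: u−9=l, j−9=a, r−9=i, a−9=r, c−9=t → lairt; then reverse → trial.

trial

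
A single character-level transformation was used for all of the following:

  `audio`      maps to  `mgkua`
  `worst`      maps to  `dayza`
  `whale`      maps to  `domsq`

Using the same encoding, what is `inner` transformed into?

uuuqy

The rule splits by letter class: vowels +12, consonants +7.
On inner: i(vowel)+12=u, n(cons)+7=u, n(cons)+7=u, e(vowel)+12=q, r(cons)+7=y.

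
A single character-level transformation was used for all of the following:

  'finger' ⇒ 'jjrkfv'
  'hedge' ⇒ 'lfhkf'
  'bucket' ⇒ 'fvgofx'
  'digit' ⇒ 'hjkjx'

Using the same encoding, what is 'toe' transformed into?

xpf

The rule splits by letter class: vowels +1, consonants +4.
On toe: t(cons)+4=x, o(vowel)+1=p, e(vowel)+1=f.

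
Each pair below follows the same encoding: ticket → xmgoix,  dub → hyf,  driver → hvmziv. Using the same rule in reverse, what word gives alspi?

whole

Compare letters: t→x is +4, i→m is +4, c→g is +4 — a constant shift. This is a Caesar cipher with shift 4.
Undoing it on alspi: a−4=w, l−4=h, s−4=o, p−4=l, i−4=e.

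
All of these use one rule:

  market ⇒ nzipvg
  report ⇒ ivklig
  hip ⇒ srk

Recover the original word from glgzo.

Each pair mirrors across the alphabet (m↔n, a↔z, r↔i): positions sum to 25. Letters are reflected about the middle of the alphabet (position → 25−position): Atbash.
Reversing it on glgzo: g↔t, l↔o, g↔t, z↔a, o↔l.

total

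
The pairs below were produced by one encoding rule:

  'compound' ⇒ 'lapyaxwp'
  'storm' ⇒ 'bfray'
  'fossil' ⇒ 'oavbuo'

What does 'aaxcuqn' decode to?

Shifts by position in compound: pos 0: c→l (+9), pos 1: o→a (+12), pos 2: m→p (+3), pos 3: p→y (+9), pos 4: o→a (+12), pos 5: u→x (+3) — repeating every 3. It's a Vigenère-style cipher with numeric key [9,12,3]: position i shifts by key[i mod 3].
Undoing it on aaxcuqn: a−9=r, a−12=o, x−3=u, c−9=t, u−12=i, q−3=n, n−9=e.

routine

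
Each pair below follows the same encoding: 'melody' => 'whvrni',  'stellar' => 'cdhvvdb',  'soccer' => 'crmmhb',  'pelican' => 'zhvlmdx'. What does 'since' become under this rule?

clxmh

The shift depends on letter class: consonant m→w is +10, but vowel e→h is +3. Two shifts are in play — +3 for a/e/i/o/u, +10 for every other letter.
Applying it to since: s(cons)+10=c, i(vowel)+3=l, n(cons)+10=x, c(cons)+10=m, e(vowel)+3=h.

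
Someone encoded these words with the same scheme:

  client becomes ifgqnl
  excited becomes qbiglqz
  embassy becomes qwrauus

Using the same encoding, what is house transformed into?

pecuq

c(2)→i(8) and l(11)→f(5) fit y≡17x+0 (mod 26); the inverse of 17 mod 26 is 23. Each letter's alphabet position (a=0..z=25) is mapped through 17·x+0 mod 26 — an affine cipher.
On house: h(7)→17·7+0≡15=p; o(14)→17·14+0≡4=e; u(20)→17·20+0≡2=c; s(18)→17·18+0≡20=u; e(4)→17·4+0≡16=q (all mod 26).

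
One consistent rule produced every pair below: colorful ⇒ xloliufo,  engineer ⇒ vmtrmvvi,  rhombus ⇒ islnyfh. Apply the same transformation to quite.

This is the alphabet-reversal cipher (Atbash): a becomes z, b becomes y, etc.
For quite: q↔j, u↔f, i↔r, t↔g, e↔v.

jfrgv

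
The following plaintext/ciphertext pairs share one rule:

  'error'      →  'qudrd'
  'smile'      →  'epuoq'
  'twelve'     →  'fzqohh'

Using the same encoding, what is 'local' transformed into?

Shifts by position in error: pos 0: e→q (+12), pos 1: r→u (+3), pos 2: r→d (+12), pos 3: o→r (+3) — repeating every 2. The shifts repeat in a cycle of length 2: positions 0,1,… shift by +12, +3, then the pattern repeats.
Applying it to local: l+12=x, o+3=r, c+12=o, a+3=d, l+12=x.

xrodx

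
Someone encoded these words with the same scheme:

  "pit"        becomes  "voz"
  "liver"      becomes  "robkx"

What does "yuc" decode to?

sow

Compare letters: p→v is +6, i→o is +6, t→z is +6 — a constant shift. It's a constant shift of +6 (ROT6).
Undoing it on yuc: y−6=s, u−6=o, c−6=w.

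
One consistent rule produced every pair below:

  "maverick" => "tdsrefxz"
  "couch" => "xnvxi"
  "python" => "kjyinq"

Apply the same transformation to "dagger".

This is an affine cipher: with a=0,…,z=25, each position x becomes (23x+3) mod 26.
For dagger: d(3)→23·3+3≡20=u; a(0)→23·0+3≡3=d; g(6)→23·6+3≡11=l; g(6)→23·6+3≡11=l; e(4)→23·4+3≡17=r; r(17)→23·17+3≡4=e (all mod 26).

udllre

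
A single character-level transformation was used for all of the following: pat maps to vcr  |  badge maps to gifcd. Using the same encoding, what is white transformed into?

Two steps: reverse the string, then apply a Caesar shift of +2.
On white: reverse → etihw; then shift: e+2=g, t+2=v, i+2=k, h+2=j, w+2=y.

gvkjy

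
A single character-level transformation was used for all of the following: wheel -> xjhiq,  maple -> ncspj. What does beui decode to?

acre

In wheel: w→x is +1, h→j is +2, e→h is +3, e→i is +4 — the shift increases by 1 each position. The shift increases by 1 at each position, starting from +1: 1, 2, 3, ….
Decoding beui: b−1=a, e−2=c, u−3=r, i−4=e.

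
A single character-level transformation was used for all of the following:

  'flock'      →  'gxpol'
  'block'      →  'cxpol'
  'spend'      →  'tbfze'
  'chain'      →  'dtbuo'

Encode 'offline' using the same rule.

The shifts repeat in a cycle of length 2: positions 0,1,… shift by +1, +12, then the pattern repeats.
On offline: o+1=p, f+12=r, f+1=g, l+12=x, i+1=j, n+12=z, e+1=f.

prgxjzf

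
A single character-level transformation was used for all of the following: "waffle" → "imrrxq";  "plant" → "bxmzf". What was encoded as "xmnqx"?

Compare letters: w→i is +12, a→m is +12, f→r is +12 — a constant shift. Each letter is shifted forward by 12 in the alphabet (a Caesar shift of +12).
Reversing it on xmnqx: x−12=l, m−12=a, n−12=b, q−12=e, x−12=l.

label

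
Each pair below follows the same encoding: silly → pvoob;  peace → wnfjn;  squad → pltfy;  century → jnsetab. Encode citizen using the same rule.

jvevqns

s(18)→p(15) and i(8)→v(21) fit y≡15x+5 (mod 26); the inverse of 15 mod 26 is 7. Each letter's alphabet position (a=0..z=25) is mapped through 15·x+5 mod 26 — an affine cipher.
Applying it to citizen: c(2)→15·2+5≡9=j; i(8)→15·8+5≡21=v; t(19)→15·19+5≡4=e; i(8)→15·8+5≡21=v; z(25)→15·25+5≡16=q; e(4)→15·4+5≡13=n; n(13)→15·13+5≡18=s (all mod 26).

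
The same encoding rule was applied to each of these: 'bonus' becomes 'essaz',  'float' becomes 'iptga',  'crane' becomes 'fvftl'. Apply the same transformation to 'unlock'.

xrqujs

In bonus: b→e is +3, o→s is +4, n→s is +5, u→a is +6 — the shift increases by 1 each position. The shift increases by 1 at each position, starting from +3: 3, 4, 5, ….
On unlock: u+3=x, n+4=r, l+5=q, o+6=u, c+7=j, k+8=s.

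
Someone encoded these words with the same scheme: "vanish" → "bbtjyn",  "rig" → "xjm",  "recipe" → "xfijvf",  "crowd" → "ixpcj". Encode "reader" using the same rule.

xfbjfx

The shift depends on letter class: consonant v→b is +6, but vowel a→b is +1. Two shifts are in play — +1 for a/e/i/o/u, +6 for every other letter.
For reader: r(cons)+6=x, e(vowel)+1=f, a(vowel)+1=b, d(cons)+6=j, e(vowel)+1=f, r(cons)+6=x.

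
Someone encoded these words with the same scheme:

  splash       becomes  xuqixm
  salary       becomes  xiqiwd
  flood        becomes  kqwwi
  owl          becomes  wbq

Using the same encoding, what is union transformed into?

csqws

The shift depends on letter class: consonant s→x is +5, but vowel a→i is +8. Two shifts are in play — +8 for a/e/i/o/u, +5 for every other letter.
Applying it to union: u(vowel)+8=c, n(cons)+5=s, i(vowel)+8=q, o(vowel)+8=w, n(cons)+5=s.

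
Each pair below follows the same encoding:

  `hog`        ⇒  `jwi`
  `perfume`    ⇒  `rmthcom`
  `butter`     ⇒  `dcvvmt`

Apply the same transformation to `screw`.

The rule splits by letter class: vowels +8, consonants +2.
For screw: s(cons)+2=u, c(cons)+2=e, r(cons)+2=t, e(vowel)+8=m, w(cons)+2=y.

uetmy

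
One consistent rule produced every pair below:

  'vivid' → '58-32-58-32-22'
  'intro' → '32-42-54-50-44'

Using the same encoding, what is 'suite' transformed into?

52-56-32-54-24

v(#22)→58 and i(#9)→32: differences scale by 2, so n = 2·pos + 14. The formula is n = 2×(alphabet index, a=1) + 14.
For suite: s=19→52, u=21→56, i=9→32, t=20→54, e=5→24.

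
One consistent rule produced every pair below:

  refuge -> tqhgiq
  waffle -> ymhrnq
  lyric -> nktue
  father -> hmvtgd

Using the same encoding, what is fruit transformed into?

hdwuv

The shifts repeat in a cycle of length 2: positions 0,1,… shift by +2, +12, then the pattern repeats.
For fruit: f+2=h, r+12=d, u+2=w, i+12=u, t+2=v.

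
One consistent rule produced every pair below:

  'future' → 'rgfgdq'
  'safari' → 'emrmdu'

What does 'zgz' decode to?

Compare letters: f→r is +12, u→g is +12, t→f is +12 — a constant shift. Each letter is shifted forward by 12 in the alphabet (a Caesar shift of +12).
Decoding zgz: z−12=n, g−12=u, z−12=n.

nun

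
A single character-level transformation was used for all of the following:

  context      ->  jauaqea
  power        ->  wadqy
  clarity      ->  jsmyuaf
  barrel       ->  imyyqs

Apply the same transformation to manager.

tmumnqy

Two shifts are in play — +12 for a/e/i/o/u, +7 for every other letter.
For manager: m(cons)+7=t, a(vowel)+12=m, n(cons)+7=u, a(vowel)+12=m, g(cons)+7=n, e(vowel)+12=q, r(cons)+7=y.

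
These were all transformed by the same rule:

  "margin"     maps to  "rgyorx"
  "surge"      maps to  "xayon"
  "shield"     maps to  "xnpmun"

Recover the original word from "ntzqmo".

In margin: m→r is +5, a→g is +6, r→y is +7, g→o is +8 — the shift increases by 1 each position. The shift increases by 1 at each position, starting from +5: 5, 6, 7, ….
Decoding ntzqmo: n−5=i, t−6=n, z−7=s, q−8=i, m−9=d, o−10=e.

inside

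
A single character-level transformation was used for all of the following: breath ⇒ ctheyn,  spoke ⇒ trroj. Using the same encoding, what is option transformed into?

In breath: b→c is +1, r→t is +2, e→h is +3, a→e is +4 — the shift increases by 1 each position. The shift increases by 1 at each position, starting from +1: 1, 2, 3, ….
Applying it to option: o+1=p, p+2=r, t+3=w, i+4=m, o+5=t, n+6=t.

prwmtt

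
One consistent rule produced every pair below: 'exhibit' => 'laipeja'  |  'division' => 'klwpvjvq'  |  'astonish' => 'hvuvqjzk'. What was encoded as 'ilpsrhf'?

Shifts by position in exhibit: pos 0: e→l (+7), pos 1: x→a (+3), pos 2: h→i (+1), pos 3: i→p (+7), pos 4: b→e (+3), pos 5: i→j (+1) — repeating every 3. A repeating key of period 3 is used — shifts +7, +3, +1 over and over.
Undoing it on ilpsrhf: i−7=b, l−3=i, p−1=o, s−7=l, r−3=o, h−1=g, f−7=y.

biology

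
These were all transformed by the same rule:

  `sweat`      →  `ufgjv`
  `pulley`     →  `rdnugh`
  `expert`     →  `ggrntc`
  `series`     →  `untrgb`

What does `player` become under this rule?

ruchga

Shifts by position in sweat: pos 0: s→u (+2), pos 1: w→f (+9), pos 2: e→g (+2), pos 3: a→j (+9) — repeating every 2. The shifts repeat in a cycle of length 2: positions 0,1,… shift by +2, +9, then the pattern repeats.
On player: p+2=r, l+9=u, a+2=c, y+9=h, e+2=g, r+9=a.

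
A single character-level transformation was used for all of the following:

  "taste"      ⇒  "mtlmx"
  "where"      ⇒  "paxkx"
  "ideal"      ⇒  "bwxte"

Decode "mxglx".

tense

Compare letters: t→m is +19, a→t is +19, s→l is +19 — a constant shift. Every letter moves 19 places later in the alphabet, wrapping around z→a.
Reversing it on mxglx: m−19=t, x−19=e, g−19=n, l−19=s, x−19=e.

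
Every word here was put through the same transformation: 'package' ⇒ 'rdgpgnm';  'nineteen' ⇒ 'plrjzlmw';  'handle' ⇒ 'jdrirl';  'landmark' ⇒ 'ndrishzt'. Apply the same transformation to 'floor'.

In package: p→r is +2, a→d is +3, c→g is +4, k→p is +5 — the shift increases by 1 each position. Each letter shifts forward by (position + 2), i.e. 2, 3, 4, … — the shift grows by one for each successive letter.
For floor: f+2=h, l+3=o, o+4=s, o+5=t, r+6=x.

hostx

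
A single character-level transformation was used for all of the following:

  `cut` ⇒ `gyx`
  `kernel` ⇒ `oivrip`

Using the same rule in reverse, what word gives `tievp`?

Compare letters: c→g is +4, u→y is +4, t→x is +4 — a constant shift. It's a constant shift of +4 (ROT4).
Decoding tievp: t−4=p, i−4=e, e−4=a, v−4=r, p−4=l.

pearl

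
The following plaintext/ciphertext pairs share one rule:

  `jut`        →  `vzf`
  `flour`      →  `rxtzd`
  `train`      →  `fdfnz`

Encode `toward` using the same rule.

ftifdp

The shift depends on letter class: consonant j→v is +12, but vowel u→z is +5. Two shifts are in play — +5 for a/e/i/o/u, +12 for every other letter.
On toward: t(cons)+12=f, o(vowel)+5=t, w(cons)+12=i, a(vowel)+5=f, r(cons)+12=d, d(cons)+12=p.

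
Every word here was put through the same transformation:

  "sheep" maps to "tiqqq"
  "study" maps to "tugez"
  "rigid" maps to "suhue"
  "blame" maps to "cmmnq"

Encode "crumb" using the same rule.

dsgnc

The rule splits by letter class: vowels +12, consonants +1.
On crumb: c(cons)+1=d, r(cons)+1=s, u(vowel)+12=g, m(cons)+1=n, b(cons)+1=c.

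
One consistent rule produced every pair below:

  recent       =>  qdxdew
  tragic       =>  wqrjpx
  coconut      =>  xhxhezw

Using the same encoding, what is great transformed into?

jqdrw

Each letter's alphabet position (a=0..z=25) is mapped through 3·x+17 mod 26 — an affine cipher.
On great: g(6)→3·6+17≡9=j; r(17)→3·17+17≡16=q; e(4)→3·4+17≡3=d; a(0)→3·0+17≡17=r; t(19)→3·19+17≡22=w (all mod 26).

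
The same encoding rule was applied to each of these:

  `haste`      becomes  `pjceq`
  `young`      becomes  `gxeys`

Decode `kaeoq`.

In haste: h→p is +8, a→j is +9, s→c is +10, t→e is +11 — the shift increases by 1 each position. The shift increases by 1 at each position, starting from +8: 8, 9, 10, ….
Decoding kaeoq: k−8=c, a−9=r, e−10=u, o−11=d, q−12=e.

crude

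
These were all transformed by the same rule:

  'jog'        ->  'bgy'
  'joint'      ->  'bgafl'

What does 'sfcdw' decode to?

ankle

Compare letters: j→b is +18, o→g is +18, g→y is +18 — a constant shift. Every letter moves 18 places later in the alphabet, wrapping around z→a.
Undoing it on sfcdw: s−18=a, f−18=n, c−18=k, d−18=l, w−18=e.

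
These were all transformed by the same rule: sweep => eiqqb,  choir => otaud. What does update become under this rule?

Compare letters: s→e is +12, w→i is +12, e→q is +12 — a constant shift. Each letter is shifted forward by 12 in the alphabet (a Caesar shift of +12).
Applying it to update: u+12=g, p+12=b, d+12=p, a+12=m, t+12=f, e+12=q.

gbpmfq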